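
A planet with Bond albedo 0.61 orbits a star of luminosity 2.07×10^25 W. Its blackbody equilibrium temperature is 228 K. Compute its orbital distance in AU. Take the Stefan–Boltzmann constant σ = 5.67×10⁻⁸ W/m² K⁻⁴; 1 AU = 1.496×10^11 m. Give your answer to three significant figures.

0.216 AU

Required flux: S = 4σT⁴/(1−α) = 1572 W/m².
Then d = [L/(4πS)]^(1/2) = 3.238×10^10 m, i.e. 0.2164 AU.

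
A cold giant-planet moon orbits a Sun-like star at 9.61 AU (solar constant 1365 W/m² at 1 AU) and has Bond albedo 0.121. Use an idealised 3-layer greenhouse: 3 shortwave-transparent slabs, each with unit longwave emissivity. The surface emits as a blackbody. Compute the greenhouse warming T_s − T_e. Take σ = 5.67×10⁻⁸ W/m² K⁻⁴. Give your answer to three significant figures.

Flux at the orbit: S = 1365/(9.61)² = 14.78 W/m².
Top-of-atmosphere balance: σT_e⁴ = S(1−α)/4 = 3.248 W/m² → T_e = 87.00 K.
Surface: T_s = (4)^¼·T_e = 123.0 K.
So the greenhouse effect raises the surface by 123.0 − 87.00 = 36.04 K.

36.0 kelvin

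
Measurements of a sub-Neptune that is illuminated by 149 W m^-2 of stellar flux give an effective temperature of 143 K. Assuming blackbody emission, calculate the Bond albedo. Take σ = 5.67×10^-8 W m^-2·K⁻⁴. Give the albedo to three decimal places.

0.363

Energy balance: S(1−α)/4 = σT⁴, so 1−α = 4σT⁴/S.
σT⁴ = 23.71 W m^-2, so 4σT⁴ = 94.84 W m^-2.
1−α = 94.84/149.0 = 0.6365, so α = 0.3635.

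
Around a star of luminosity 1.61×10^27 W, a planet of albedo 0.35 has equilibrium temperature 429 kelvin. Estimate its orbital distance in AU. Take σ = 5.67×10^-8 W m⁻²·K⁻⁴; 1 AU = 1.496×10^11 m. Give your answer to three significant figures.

Energy balance gives S = 4σT⁴/(1−α) = 11820 W m⁻².
S = L/(4πd²) → d = √(L/4πS) = √(1.61×10^27/(4π·11820)) = 1.041×10^11 m = 0.6960 AU.

0.696 AU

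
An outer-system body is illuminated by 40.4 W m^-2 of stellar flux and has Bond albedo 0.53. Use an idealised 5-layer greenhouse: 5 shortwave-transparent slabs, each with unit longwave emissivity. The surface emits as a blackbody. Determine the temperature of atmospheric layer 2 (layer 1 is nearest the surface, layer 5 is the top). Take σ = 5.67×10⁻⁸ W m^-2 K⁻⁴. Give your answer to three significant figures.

135 K

Top-of-atmosphere balance: σT_e⁴ = S(1−α)/4 = 4.747 W m^-2 → T_e = 95.66 K.
In the N-layer model, layer k (counted from the surface) has T_k = (N+1−k)^(1/4)·T_e.
With k = 2: T_2 = (5+1−2)^¼·95.66 K = 135.3 K.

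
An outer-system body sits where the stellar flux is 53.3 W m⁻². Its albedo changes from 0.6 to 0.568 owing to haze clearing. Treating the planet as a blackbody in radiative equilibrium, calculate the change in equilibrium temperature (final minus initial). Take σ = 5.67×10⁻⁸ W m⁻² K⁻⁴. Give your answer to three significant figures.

With α = 0.6, T₁ = 98.47 K.
With α = 0.568, T₂ = 100.4 K.
ΔT = T₂ − T₁ = 1.913 K.

1.91 K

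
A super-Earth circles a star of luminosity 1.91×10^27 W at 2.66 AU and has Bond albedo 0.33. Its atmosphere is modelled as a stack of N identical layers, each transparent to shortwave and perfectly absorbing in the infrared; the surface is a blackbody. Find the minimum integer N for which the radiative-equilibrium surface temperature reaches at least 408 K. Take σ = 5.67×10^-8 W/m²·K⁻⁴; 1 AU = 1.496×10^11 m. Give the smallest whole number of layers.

9

d = 2.66 × 1.496×10^11 m = 3.979×10^11 m.
S = L/(4πd²) = 959.8 W/m².
Top-of-atmosphere balance: σT_e⁴ = S(1−α)/4 = 160.8 W/m² → T_e = 230.8 K.
Since T_s⁴ = (N+1)T_e⁴, we need N ≥ (T_s/T_e)⁴ − 1 = 8.773.
So N ≥ 8.773; the smallest integer is N = 9.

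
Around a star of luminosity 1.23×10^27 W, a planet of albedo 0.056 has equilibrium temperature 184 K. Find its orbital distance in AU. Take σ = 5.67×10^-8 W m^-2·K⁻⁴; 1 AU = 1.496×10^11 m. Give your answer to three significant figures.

3.99 AU

Energy balance gives S = 4σT⁴/(1−α) = 275.4 W m^-2.
S = L/(4πd²) → d = √(L/4πS) = √(1.23×10^27/(4π·275.4)) = 5.962×10^11 m = 3.985 AU.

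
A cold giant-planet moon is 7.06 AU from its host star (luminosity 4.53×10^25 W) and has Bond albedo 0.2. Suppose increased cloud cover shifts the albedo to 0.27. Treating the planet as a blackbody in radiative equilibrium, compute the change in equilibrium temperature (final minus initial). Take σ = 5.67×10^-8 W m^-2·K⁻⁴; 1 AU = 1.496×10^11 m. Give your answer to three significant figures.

d = 7.06 × 1.496×10^11 m = 1.056×10^12 m.
S = L/(4πd²) = 3.232 W m^-2.
With α = 0.2, T₁ = 58.11 K.
Final:   T₂ = [S(1−0.27)/(4σ)]^(1/4) = 56.79 K.
ΔT = T₂ − T₁ = -1.315 K.

-1.32 K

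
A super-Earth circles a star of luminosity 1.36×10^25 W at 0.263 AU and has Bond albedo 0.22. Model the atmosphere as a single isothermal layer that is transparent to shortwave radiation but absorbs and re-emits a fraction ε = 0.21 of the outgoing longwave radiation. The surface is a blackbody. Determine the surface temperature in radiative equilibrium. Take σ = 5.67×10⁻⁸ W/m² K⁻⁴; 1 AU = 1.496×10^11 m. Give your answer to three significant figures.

228 K

d = 0.263 × 1.496×10^11 m = 3.934×10^10 m.
Spreading L over a sphere of radius d: S = 1.36×10^25/(4π·3.93×10^10²) = 699.1 W/m².
The planet radiates to space at T_e = [S(1−α)/(4σ)]^(1/4) = 221.4 K.
The surface balance (absorbed SW + ε·downward IR = σT_s⁴) with T_a⁴ = T_s⁴/2 reduces to T_s = T_e·[2/(2−ε)]^¼ = 227.7 K.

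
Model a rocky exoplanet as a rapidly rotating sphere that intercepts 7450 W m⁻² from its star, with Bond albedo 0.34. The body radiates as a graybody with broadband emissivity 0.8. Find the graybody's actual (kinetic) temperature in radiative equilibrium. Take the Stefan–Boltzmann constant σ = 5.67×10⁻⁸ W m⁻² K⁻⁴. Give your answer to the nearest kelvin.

406 kelvin

Absorbed flux (global mean): S(1−α)/4 = 7450·0.66/4 = 1229 W m⁻².
Radiative balance εσT⁴ = 1229 gives T = [1229/(0.8·σ)]^(1/4) = 405.7 K.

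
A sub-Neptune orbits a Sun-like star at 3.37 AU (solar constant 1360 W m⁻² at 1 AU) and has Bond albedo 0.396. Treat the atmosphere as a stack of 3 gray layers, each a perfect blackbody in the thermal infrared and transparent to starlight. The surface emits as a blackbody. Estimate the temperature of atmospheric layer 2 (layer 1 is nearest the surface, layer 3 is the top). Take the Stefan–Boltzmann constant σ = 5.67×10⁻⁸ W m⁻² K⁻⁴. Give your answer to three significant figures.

Irradiance scales as 1/d², so S = 1360 W m⁻² × (1/3.37)² = 119.8 W m⁻².
OLR = S(1−α)/4 = 18.08 W m⁻²; the top layer radiates at T_e = 133.6 K.
Each opaque layer satisfies 2T_j⁴ = T_{j−1}⁴ + T_{j+1}⁴, giving T_k⁴ = (N+1−k)T_e⁴.
With k = 2: T_2 = (3+1−2)^¼·133.6 K = 158.9 K.

159 K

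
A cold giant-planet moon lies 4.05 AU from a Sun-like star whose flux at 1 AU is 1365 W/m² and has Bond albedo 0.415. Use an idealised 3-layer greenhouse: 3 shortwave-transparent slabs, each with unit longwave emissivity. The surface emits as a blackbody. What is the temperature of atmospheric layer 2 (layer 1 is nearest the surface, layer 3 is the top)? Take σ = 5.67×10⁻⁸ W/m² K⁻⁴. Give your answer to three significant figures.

144 K

Flux at the orbit: S = 1365/(4.05)² = 83.22 W/m².
OLR = S(1−α)/4 = 12.17 W/m²; the top layer radiates at T_e = 121.0 K.
The net upward flux σT_e⁴ is constant between every pair of levels, so T_k⁴ = (N+1−k)T_e⁴.
With k = 2: T_2 = (3+1−2)^¼·121.0 K = 143.9 K.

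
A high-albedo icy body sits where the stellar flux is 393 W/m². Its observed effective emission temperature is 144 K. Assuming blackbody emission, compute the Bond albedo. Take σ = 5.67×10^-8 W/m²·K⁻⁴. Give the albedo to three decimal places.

Energy balance: S(1−α)/4 = σT⁴, so 1−α = 4σT⁴/S.
σT⁴ = 24.38 W/m², so 4σT⁴ = 97.52 W/m².
Hence α = 1 − 97.52/393.0 = 0.7519.

0.752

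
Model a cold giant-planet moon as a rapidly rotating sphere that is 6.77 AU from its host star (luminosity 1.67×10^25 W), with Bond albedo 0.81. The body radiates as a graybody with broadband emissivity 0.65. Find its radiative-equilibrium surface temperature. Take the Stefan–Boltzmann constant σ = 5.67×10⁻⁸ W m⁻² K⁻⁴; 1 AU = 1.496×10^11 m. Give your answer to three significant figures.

35.9 K

d = 6.77 × 1.496×10^11 m = 1.013×10^12 m.
S = L/(4πd²) = 1.296 W m⁻².
Absorbed flux (global mean): S(1−α)/4 = 1.296·0.19/4 = 0.06154 W m⁻².
Equating to εσT⁴ with ε = 0.65: T = (0.06154/0.65σ)^(1/4) = 35.95 K.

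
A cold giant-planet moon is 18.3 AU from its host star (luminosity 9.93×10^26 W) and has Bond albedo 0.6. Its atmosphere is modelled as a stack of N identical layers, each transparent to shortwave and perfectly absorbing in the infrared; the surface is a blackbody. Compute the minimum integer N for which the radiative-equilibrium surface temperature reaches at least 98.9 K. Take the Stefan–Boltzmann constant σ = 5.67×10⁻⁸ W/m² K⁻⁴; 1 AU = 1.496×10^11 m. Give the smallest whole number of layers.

Orbital distance: d = 18.3 AU = 2.738×10^12 m.
Spreading L over a sphere of radius d: S = 9.93×10^26/(4π·2.74×10^12²) = 10.54 W/m².
OLR = S(1−α)/4 = 1.054 W/m²; the top layer radiates at T_e = 65.67 K.
Since T_s⁴ = (N+1)T_e⁴, we need N ≥ (T_s/T_e)⁴ − 1 = 4.145.
So N ≥ 4.145; the smallest integer is N = 5.

5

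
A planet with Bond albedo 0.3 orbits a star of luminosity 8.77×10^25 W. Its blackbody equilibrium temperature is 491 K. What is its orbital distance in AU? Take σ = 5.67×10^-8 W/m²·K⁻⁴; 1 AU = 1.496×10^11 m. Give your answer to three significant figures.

The flux needed for this T is 4σT⁴/(1−0.3) = 18830 W/m².
Then d = [L/(4πS)]^(1/2) = 1.925×10^10 m, i.e. 0.1287 AU.

0.129 AU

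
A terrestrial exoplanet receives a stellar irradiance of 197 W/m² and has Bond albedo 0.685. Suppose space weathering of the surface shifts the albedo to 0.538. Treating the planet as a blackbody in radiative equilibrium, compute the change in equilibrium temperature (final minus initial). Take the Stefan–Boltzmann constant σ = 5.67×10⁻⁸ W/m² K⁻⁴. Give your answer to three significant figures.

12.9 K

Before: T₁ = [197.0·0.315/(4σ)]^(1/4) = 128.6 K.
After:  T₂ = [197.0·0.462/(4σ)]^(1/4) = 141.5 K.
Change: 141.5 − 128.6 = 12.92 K.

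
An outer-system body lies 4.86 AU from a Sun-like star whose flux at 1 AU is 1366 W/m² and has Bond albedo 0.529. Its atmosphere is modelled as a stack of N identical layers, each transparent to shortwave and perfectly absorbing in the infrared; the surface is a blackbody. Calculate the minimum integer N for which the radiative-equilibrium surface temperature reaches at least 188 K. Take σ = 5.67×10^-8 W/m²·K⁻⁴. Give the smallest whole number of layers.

10

By the inverse-square law, S = 1366/4.86² = 57.83 W/m².
Top-of-atmosphere balance: σT_e⁴ = S(1−α)/4 = 6.810 W/m² → T_e = 104.7 K.
T_s = (N+1)^(1/4)·T_e ≥ 188 K requires N+1 ≥ (T_s/T_e)⁴ = (188/104.7)⁴ = 10.401.
Rounding up, N = 10.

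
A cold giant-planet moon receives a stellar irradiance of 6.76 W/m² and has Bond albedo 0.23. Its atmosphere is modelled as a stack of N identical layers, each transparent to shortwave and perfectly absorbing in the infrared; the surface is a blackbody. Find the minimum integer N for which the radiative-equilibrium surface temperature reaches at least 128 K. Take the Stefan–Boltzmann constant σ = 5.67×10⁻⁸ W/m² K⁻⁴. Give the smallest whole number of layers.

11

Top-of-atmosphere balance: σT_e⁴ = S(1−α)/4 = 1.301 W/m² → T_e = 69.21 K.
Since T_s⁴ = (N+1)T_e⁴, we need N ≥ (T_s/T_e)⁴ − 1 = 10.696.
The minimum whole number is N = 11.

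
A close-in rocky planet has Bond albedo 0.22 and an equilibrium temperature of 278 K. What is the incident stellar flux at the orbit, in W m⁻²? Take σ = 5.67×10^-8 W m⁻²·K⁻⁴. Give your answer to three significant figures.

From S(1−α)/4 = σT⁴: S = 4σT⁴/(1−α).
σT⁴ = 5.67×10⁻⁸·(278)⁴ = 338.7 W m⁻².
S = 4·338.7/0.78 = 1737 W m⁻².

1740 W m⁻²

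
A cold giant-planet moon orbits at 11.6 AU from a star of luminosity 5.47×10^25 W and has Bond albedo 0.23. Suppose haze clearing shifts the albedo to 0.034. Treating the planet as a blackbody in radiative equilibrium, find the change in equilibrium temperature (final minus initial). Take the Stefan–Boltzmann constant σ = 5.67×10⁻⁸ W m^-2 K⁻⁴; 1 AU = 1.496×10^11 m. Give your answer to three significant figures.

d = 11.6 × 1.496×10^11 m = 1.735×10^12 m.
S = L/(4πd²) = 1.445 W m^-2.
Initial: T₁ = [S(1−0.23)/(4σ)]^(1/4) = 47.07 K.
Final:   T₂ = [S(1−0.034)/(4σ)]^(1/4) = 49.81 K.
Change: 49.81 − 47.07 = 2.745 K.

2.75 kelvin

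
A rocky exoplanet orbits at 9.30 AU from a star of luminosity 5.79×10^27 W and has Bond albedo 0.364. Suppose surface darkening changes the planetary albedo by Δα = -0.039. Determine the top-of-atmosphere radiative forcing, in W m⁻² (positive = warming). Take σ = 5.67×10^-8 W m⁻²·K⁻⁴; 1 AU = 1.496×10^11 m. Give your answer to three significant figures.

2.32 W m⁻²

d = 9.30 × 1.496×10^11 m = 1.391×10^12 m.
S = L/(4πd²) = 238.0 W m⁻².
TOA radiative forcing: ΔF = −S·Δα/4 = −238.0·(-0.039)/4 = 2.321 W m⁻².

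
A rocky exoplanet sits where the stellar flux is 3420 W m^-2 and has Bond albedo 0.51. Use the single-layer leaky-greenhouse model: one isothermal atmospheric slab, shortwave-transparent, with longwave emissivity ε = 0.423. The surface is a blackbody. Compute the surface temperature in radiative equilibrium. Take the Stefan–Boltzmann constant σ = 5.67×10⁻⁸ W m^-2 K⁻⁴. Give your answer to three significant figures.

311 K

Effective emission temperature (TOA balance): σT_e⁴ = S(1−α)/4 = 418.9 W m^-2 → T_e = 293.2 K.
For a single slab of emissivity ε, T_s⁴ = 2T_e⁴/(2−ε); thus T_s = 293.2·(1.268)^(1/4) = 311.1 K.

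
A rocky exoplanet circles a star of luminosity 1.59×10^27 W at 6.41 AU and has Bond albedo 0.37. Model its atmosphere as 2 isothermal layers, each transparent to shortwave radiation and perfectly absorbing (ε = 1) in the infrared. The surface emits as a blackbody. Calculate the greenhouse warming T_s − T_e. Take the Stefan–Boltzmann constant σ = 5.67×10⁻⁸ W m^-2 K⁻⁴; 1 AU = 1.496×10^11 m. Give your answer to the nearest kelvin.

44 K

Orbital distance: d = 6.41 AU = 9.589×10^11 m.
Flux at the orbit: S = L/(4πd²) = 1.59×10^27/(4π·(9.59×10^11)²) = 137.6 W m^-2.
The effective emission temperature is T_e = [S(1−α)/(4σ)]^¼ = 139.8 K.
Surface: T_s = (3)^¼·T_e = 184.0 K.
So the greenhouse effect raises the surface by 184.0 − 139.8 = 44.19 K.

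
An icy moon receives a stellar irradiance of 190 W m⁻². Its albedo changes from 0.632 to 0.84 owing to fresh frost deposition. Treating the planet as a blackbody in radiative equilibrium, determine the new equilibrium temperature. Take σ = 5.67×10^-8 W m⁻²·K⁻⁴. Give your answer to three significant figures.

New equilibrium: T₂ = [(1−0.84)·190.0/(4σ)]^(1/4) = 107.6 K.

108 K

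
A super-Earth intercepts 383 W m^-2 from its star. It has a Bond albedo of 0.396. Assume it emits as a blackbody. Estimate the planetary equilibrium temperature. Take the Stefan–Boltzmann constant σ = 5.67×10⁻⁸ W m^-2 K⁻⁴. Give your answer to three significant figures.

179 kelvin

The planet absorbs (1−α)S over its disc πR² and re-emits over 4πR², so the mean absorbed flux is (1−0.396)·383.0/4 = 57.83 W m^-2.
Balancing against σT⁴: T = (57.83/5.67×10⁻⁸)^(1/4) = 178.7 K.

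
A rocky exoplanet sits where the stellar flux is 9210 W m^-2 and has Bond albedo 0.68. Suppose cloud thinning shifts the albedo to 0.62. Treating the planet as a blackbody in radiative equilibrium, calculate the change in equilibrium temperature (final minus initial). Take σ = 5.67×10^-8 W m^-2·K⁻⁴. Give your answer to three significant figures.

Initial: T₁ = [S(1−0.68)/(4σ)]^(1/4) = 337.6 K.
With α = 0.62, T₂ = 352.5 K.
ΔT = T₂ − T₁ = 14.82 K.

14.8 kelvin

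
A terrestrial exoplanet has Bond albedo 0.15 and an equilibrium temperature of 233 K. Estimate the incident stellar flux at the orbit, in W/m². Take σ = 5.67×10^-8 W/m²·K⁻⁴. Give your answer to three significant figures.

786 W/m²

From S(1−α)/4 = σT⁴: S = 4σT⁴/(1−α).
The emitted flux is σT⁴ = 167.1 W/m².
So S = 4×167.1/(1−0.15) = 786.4 W/m².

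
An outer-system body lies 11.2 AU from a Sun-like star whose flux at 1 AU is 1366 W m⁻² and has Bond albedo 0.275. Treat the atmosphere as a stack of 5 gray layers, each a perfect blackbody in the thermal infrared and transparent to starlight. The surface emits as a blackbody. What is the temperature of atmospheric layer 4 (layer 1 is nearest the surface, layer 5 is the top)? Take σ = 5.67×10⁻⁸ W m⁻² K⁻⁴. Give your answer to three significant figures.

91.3 K

Flux at the orbit: S = 1366/(11.2)² = 10.89 W m⁻².
Top-of-atmosphere balance: σT_e⁴ = S(1−α)/4 = 1.974 W m⁻² → T_e = 76.81 K.
Each opaque layer satisfies 2T_j⁴ = T_{j−1}⁴ + T_{j+1}⁴, giving T_k⁴ = (N+1−k)T_e⁴.
With k = 4: T_4 = (5+1−4)^¼·76.81 K = 91.35 K.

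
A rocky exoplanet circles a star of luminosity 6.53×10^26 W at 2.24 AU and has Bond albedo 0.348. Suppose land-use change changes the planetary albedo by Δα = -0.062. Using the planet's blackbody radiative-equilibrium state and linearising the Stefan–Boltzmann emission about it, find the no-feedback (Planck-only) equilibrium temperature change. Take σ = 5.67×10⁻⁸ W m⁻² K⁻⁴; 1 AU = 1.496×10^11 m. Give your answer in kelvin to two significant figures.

4.5 kelvin

d = 2.24 × 1.496×10^11 m = 3.351×10^11 m.
Flux at the orbit: S = L/(4πd²) = 6.53×10^26/(4π·(3.35×10^11)²) = 462.7 W m⁻².
Unperturbed T_e = [462.7·(1−0.348)/(4σ)]^¼ = 191.0 K.
TOA radiative forcing: ΔF = −S·Δα/4 = −462.7·(-0.062)/4 = 7.173 W m⁻².
Linearising σT⁴ gives d(σT⁴)/dT = 4σT_e³ = 1.580 W m⁻² per K.
ΔT₀ = ΔF/λ_P = 7.173/1.580 = 4.54 K.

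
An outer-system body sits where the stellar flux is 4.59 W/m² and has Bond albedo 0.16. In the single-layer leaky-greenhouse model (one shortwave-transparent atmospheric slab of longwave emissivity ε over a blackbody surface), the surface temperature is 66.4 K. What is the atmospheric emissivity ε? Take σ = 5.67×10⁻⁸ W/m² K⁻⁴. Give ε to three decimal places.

0.251

First, T_e = [4.590·(1−0.16)/(4σ)]^(1/4) = 64.21 K.
Since (2−ε)/2 = (T_e/T_s)⁴ = 0.8745, ε = 0.2509.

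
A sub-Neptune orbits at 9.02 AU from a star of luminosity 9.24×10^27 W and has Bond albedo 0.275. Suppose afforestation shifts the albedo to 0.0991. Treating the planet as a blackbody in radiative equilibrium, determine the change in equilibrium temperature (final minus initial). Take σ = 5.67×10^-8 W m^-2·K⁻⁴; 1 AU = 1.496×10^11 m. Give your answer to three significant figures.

d = 9.02 × 1.496×10^11 m = 1.349×10^12 m.
Spreading L over a sphere of radius d: S = 9.24×10^27/(4π·1.35×10^12²) = 403.8 W m^-2.
With α = 0.275, T₁ = 189.5 K.
After:  T₂ = [403.8·0.901/(4σ)]^(1/4) = 200.1 K.
ΔT = T₂ − T₁ = 10.58 K.

10.6 kelvin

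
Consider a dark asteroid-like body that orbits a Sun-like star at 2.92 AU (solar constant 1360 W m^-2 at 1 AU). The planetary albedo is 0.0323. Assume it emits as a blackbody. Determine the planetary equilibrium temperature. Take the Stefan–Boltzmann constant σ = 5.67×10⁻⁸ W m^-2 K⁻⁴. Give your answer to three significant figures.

162 K

By the inverse-square law, S = 1360/2.92² = 159.5 W m^-2.
Averaging over the sphere, the absorbed flux is S(1−α)/4 = 38.59 W m^-2.
Set σT⁴ = 38.59 → T = (38.59/σ)^(1/4) = 161.5 K.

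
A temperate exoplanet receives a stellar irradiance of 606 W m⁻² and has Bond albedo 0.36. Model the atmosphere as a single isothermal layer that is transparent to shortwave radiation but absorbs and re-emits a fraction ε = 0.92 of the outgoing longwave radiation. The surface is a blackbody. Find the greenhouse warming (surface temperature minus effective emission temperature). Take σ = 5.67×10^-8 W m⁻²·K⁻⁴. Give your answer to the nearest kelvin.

34 K

At the top of the atmosphere, σT_e⁴ = S(1−α)/4 = 96.96 W m⁻², giving T_e = 203.4 K.
Surface balance with a leaky layer gives σT_s⁴ = σT_e⁴·2/(2−ε), so T_s = T_e·[2/(2−0.92)]^(1/4) = 237.2 K.
The atmosphere warms the surface by 33.87 K.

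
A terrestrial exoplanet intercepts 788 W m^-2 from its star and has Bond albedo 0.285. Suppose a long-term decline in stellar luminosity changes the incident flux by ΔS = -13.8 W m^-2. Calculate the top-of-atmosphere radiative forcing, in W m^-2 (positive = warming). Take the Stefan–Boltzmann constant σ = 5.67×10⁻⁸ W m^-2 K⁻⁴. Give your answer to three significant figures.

-2.47 W m^-2

ΔF = Δ[S(1−α)]/4 = (1−0.285)·-13.8/4 = -2.467 W m^-2.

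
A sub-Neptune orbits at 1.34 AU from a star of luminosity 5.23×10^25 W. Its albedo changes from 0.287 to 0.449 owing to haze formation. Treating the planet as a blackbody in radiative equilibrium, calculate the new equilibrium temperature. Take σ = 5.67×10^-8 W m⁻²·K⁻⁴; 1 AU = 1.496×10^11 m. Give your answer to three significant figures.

Orbital distance: d = 1.34 AU = 2.005×10^11 m.
S = L/(4πd²) = 103.6 W m⁻².
T₂ = [S(1−α₂)/(4σ)]^(1/4) = [103.6·0.551/(4σ)]^(1/4) = 125.9 K.

126 K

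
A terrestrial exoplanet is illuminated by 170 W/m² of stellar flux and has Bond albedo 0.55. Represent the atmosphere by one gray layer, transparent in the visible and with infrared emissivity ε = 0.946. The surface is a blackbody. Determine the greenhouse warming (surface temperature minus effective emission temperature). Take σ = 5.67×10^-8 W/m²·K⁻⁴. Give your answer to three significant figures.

23.5 K

The planet radiates to space at T_e = [S(1−α)/(4σ)]^(1/4) = 135.5 K.
The surface balance (absorbed SW + ε·downward IR = σT_s⁴) with T_a⁴ = T_s⁴/2 reduces to T_s = T_e·[2/(2−ε)]^¼ = 159.1 K.
T_s − T_e = 159.1 − 135.5 = 23.54 K.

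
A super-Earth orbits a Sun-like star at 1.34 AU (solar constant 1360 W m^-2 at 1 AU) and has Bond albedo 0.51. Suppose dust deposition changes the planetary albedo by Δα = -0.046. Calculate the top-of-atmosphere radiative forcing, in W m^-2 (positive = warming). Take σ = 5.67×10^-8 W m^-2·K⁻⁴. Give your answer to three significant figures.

8.71 W m^-2

By the inverse-square law, S = 1360/1.34² = 757.4 W m^-2.
The change in absorbed flux is Δ[S(1−α)/4] = −SΔα/4 = 8.710 W m^-2.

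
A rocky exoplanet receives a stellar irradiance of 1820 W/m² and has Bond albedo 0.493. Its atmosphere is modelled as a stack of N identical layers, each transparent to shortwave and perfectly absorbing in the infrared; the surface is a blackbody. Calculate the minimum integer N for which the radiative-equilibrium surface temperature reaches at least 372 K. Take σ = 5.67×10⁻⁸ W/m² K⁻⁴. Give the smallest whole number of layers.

4

The effective emission temperature is T_e = [S(1−α)/(4σ)]^¼ = 252.6 K.
T_s = (N+1)^(1/4)·T_e ≥ 372 K requires N+1 ≥ (T_s/T_e)⁴ = (372/252.6)⁴ = 4.707.
Rounding up, N = 4.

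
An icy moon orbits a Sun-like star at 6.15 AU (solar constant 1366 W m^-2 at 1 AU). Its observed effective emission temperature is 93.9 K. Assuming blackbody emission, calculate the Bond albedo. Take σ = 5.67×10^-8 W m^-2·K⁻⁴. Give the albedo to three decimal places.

0.512

Irradiance scales as 1/d², so S = 1366 W m^-2 × (1/6.15)² = 36.12 W m^-2.
Rearranging the radiative balance, α = 1 − 4σT⁴/S.
4σT⁴ = 4·5.67×10⁻⁸·(93.9)⁴ = 17.63 W m^-2.
1−α = 17.63/36.12 = 0.4882, so α = 0.5118.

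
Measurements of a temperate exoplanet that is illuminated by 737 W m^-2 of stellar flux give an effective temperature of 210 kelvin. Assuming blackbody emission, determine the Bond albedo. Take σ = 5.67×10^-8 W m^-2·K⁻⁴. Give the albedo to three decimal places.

0.402

Rearranging the radiative balance, α = 1 − 4σT⁴/S.
σT⁴ = 110.3 W m^-2, so 4σT⁴ = 441.1 W m^-2.
1−α = 441.1/737.0 = 0.5985, so α = 0.4015.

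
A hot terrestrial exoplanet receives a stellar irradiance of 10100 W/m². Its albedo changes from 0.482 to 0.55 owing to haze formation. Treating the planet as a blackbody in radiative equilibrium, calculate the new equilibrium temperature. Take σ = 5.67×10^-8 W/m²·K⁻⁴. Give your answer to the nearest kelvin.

T₂ = [S(1−α₂)/(4σ)]^(1/4) = [10100·0.45/(4σ)]^(1/4) = 376.2 K.

376 kelvin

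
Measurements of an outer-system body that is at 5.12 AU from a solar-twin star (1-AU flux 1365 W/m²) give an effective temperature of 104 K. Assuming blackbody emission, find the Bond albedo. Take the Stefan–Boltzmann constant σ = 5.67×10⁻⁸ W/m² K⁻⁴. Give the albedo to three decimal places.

0.490

Irradiance scales as 1/d², so S = 1365 W/m² × (1/5.12)² = 52.07 W/m².
Energy balance: S(1−α)/4 = σT⁴, so 1−α = 4σT⁴/S.
σT⁴ = 6.633 W/m², so 4σT⁴ = 26.53 W/m².
Hence α = 1 − 26.53/52.07 = 0.4905.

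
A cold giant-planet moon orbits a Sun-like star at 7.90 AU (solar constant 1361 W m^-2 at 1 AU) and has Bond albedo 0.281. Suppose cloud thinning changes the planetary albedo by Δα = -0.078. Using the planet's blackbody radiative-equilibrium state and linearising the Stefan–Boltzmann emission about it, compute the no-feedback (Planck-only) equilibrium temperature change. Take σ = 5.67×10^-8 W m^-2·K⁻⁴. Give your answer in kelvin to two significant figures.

Irradiance scales as 1/d², so S = 1361 W m^-2 × (1/7.90)² = 21.81 W m^-2.
Unperturbed T_e = [21.81·(1−0.281)/(4σ)]^¼ = 91.18 K.
TOA radiative forcing: ΔF = −S·Δα/4 = −21.81·(-0.078)/4 = 0.4252 W m^-2.
The Planck feedback parameter is 4σT_e³ = 0.1720 W m^-2/K.
Hence the no-feedback warming is ΔF/(4σT_e³) = 2.47 K.

2.5 K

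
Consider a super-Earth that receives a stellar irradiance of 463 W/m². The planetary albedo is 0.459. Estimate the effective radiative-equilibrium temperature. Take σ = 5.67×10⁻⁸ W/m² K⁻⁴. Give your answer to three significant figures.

Absorbed flux (global mean): S(1−α)/4 = 463.0·0.541/4 = 62.62 W/m².
In equilibrium σT⁴ equals this, so T = 182.3 K.

182 K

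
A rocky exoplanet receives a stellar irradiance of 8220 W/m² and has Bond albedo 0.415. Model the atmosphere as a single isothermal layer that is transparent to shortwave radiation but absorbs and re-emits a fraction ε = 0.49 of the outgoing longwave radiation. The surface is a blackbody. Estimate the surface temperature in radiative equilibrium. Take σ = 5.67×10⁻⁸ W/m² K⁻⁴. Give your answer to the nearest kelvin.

At the top of the atmosphere, σT_e⁴ = S(1−α)/4 = 1202 W/m², giving T_e = 381.6 K.
For a single slab of emissivity ε, T_s⁴ = 2T_e⁴/(2−ε); thus T_s = 381.6·(1.325)^(1/4) = 409.4 K.

409 K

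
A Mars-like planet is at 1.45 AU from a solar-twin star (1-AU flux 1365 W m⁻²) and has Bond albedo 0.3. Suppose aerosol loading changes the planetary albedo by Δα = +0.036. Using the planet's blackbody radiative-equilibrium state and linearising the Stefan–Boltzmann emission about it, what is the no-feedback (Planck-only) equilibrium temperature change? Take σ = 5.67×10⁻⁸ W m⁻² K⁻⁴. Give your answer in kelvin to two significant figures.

Irradiance scales as 1/d², so S = 1365 W m⁻² × (1/1.45)² = 649.2 W m⁻².
Reference equilibrium: T_e = [S(1−α)/(4σ)]^(1/4) = 211.6 K.
ΔF = −(S/4)Δα = −(649.2/4)×(+0.036) = -5.843 W m⁻².
The Planck feedback parameter is 4σT_e³ = 2.148 W m⁻²/K.
Hence the no-feedback warming is ΔF/(4σT_e³) = -2.72 K.

-2.7 K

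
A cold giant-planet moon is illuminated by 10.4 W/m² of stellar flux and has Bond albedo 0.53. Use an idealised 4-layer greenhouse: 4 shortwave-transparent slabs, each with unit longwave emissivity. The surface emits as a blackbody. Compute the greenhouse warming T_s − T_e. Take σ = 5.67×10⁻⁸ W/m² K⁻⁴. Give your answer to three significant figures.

33.8 kelvin

The effective emission temperature is T_e = [S(1−α)/(4σ)]^¼ = 68.14 K.
T_s = (N+1)^(1/4)·T_e = 101.9 K.
So the greenhouse effect raises the surface by 101.9 − 68.14 = 33.75 K.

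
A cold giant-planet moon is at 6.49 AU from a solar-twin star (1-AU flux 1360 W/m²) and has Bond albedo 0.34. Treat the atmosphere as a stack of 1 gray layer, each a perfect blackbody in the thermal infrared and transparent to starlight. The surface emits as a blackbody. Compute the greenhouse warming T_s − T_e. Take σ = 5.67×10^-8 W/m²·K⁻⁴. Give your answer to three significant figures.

Flux at the orbit: S = 1360/(6.49)² = 32.29 W/m².
The effective emission temperature is T_e = [S(1−α)/(4σ)]^¼ = 98.45 K.
T_s = (N+1)^(1/4)·T_e = 117.1 K.
Warming: T_s − T_e = 18.63 K.

18.6 K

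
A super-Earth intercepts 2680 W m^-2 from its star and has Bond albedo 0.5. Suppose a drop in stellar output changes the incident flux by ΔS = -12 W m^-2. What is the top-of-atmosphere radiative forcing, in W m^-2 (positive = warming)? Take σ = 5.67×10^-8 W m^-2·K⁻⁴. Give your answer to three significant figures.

Only a fraction (1−α) is absorbed and it's spread over 4πR², so ΔF = (1−α)ΔS/4 = -1.500 W m^-2.

-1.50 W m^-2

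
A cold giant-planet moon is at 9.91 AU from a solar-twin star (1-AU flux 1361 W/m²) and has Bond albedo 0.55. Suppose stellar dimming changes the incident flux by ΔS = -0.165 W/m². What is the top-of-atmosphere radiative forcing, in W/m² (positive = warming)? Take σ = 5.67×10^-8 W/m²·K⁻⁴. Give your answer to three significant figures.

-0.0186 W/m²

Irradiance scales as 1/d², so S = 1361 W/m² × (1/9.91)² = 13.86 W/m².
ΔF = Δ[S(1−α)]/4 = (1−0.55)·-0.165/4 = -0.01856 W/m².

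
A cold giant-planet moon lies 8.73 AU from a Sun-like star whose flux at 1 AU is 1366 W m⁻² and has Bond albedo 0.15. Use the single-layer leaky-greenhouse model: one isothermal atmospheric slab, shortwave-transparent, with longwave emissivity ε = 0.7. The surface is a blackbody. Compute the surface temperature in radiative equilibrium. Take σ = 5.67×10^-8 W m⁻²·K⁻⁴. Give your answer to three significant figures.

Irradiance scales as 1/d², so S = 1366 W m⁻² × (1/8.73)² = 17.92 W m⁻².
Effective emission temperature (TOA balance): σT_e⁴ = S(1−α)/4 = 3.809 W m⁻² → T_e = 90.53 K.
Surface balance with a leaky layer gives σT_s⁴ = σT_e⁴·2/(2−ε), so T_s = T_e·[2/(2−0.7)]^(1/4) = 100.8 K.

101 K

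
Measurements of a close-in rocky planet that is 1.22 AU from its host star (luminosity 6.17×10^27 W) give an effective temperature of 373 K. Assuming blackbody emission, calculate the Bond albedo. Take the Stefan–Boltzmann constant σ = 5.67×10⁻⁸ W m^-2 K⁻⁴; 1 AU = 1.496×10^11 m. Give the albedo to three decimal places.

0.702

d = 1.22 × 1.496×10^11 m = 1.825×10^11 m.
S = L/(4πd²) = 14740 W m^-2.
Rearranging the radiative balance, α = 1 − 4σT⁴/S.
4σT⁴ = 4·5.67×10⁻⁸·(373)⁴ = 4390 W m^-2.
1−α = 4390/14740 = 0.2978, so α = 0.7022.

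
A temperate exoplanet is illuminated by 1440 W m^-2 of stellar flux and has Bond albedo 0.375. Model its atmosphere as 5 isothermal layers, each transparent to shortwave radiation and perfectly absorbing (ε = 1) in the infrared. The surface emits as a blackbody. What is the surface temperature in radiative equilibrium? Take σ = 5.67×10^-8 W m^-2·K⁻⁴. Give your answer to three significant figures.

OLR = S(1−α)/4 = 225.0 W m^-2; the top layer radiates at T_e = 251.0 K.
For an N-layer opaque stack, T_s⁴ = (N+1)T_e⁴, hence T_s = (6)^(1/4)×251.0 K = 392.8 K.

393 K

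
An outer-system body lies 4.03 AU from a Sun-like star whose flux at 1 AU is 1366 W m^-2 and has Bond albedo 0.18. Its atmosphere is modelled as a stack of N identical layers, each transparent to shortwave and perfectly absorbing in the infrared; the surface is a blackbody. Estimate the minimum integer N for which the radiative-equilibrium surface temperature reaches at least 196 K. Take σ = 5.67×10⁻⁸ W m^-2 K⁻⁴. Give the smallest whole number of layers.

4

By the inverse-square law, S = 1366/4.03² = 84.11 W m^-2.
OLR = S(1−α)/4 = 17.24 W m^-2; the top layer radiates at T_e = 132.1 K.
Need (N+1)T_e⁴ ≥ T_s⁴, i.e. N+1 ≥ (196/132.1)⁴ = 4.853.
So N ≥ 3.853; the smallest integer is N = 4.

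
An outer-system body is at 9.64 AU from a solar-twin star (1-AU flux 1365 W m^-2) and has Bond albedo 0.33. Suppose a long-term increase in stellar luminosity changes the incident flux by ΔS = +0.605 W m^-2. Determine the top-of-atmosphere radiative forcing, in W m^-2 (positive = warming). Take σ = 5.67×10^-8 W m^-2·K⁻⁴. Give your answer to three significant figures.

0.101 W m^-2

Irradiance scales as 1/d², so S = 1365 W m^-2 × (1/9.64)² = 14.69 W m^-2.
Only a fraction (1−α) is absorbed and it's spread over 4πR², so ΔF = (1−α)ΔS/4 = 0.1013 W m^-2.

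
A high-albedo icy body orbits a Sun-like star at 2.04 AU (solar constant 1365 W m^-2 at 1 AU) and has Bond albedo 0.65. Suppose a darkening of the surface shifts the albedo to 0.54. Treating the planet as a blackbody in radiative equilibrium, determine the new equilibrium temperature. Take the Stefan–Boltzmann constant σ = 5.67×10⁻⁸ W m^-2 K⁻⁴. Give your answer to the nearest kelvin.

161 K

Irradiance scales as 1/d², so S = 1365 W m^-2 × (1/2.04)² = 328.0 W m^-2.
With the new albedo, S(1−α₂)/4 = 37.72 W m^-2, so T₂ = 160.6 K.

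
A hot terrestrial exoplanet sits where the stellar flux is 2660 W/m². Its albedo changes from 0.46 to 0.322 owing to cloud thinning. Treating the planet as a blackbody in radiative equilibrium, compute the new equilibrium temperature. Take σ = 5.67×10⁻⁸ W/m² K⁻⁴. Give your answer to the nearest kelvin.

299 kelvin

T₂ = [S(1−α₂)/(4σ)]^(1/4) = [2660·0.678/(4σ)]^(1/4) = 298.6 K.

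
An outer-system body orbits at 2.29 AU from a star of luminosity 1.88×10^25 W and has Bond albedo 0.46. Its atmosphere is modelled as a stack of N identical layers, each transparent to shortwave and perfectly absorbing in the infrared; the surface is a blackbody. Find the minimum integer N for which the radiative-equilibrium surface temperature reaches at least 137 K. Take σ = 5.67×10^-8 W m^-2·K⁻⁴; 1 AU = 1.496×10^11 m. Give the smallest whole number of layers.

11

d = 2.29 × 1.496×10^11 m = 3.426×10^11 m.
Spreading L over a sphere of radius d: S = 1.88×10^25/(4π·3.43×10^11²) = 12.75 W m^-2.
The effective emission temperature is T_e = [S(1−α)/(4σ)]^¼ = 74.22 K.
T_s = (N+1)^(1/4)·T_e ≥ 137 K requires N+1 ≥ (T_s/T_e)⁴ = (137/74.22)⁴ = 11.607.
The minimum whole number is N = 11.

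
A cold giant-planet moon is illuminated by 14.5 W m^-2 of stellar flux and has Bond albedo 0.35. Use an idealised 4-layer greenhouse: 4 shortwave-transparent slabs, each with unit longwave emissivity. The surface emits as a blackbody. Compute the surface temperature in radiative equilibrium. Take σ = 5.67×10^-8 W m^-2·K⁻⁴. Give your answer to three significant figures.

Top-of-atmosphere balance: σT_e⁴ = S(1−α)/4 = 2.356 W m^-2 → T_e = 80.29 K.
For an N-layer opaque stack, T_s⁴ = (N+1)T_e⁴, hence T_s = (5)^(1/4)×80.29 K = 120.1 K.

120 kelvin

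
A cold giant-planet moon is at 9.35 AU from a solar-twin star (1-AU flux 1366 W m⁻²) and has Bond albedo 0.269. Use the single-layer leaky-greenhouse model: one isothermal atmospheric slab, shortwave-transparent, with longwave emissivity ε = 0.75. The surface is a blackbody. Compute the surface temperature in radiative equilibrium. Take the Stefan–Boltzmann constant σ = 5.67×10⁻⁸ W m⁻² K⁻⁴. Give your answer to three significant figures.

94.7 K

By the inverse-square law, S = 1366/9.35² = 15.63 W m⁻².
At the top of the atmosphere, σT_e⁴ = S(1−α)/4 = 2.856 W m⁻², giving T_e = 84.24 K.
Surface balance with a leaky layer gives σT_s⁴ = σT_e⁴·2/(2−ε), so T_s = T_e·[2/(2−0.75)]^(1/4) = 94.74 K.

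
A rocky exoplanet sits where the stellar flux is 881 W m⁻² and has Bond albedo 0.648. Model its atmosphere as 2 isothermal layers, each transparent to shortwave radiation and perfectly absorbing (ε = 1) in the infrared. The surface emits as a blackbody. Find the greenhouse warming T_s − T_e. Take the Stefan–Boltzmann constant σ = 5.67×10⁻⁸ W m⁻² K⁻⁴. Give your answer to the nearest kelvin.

OLR = S(1−α)/4 = 77.53 W m⁻²; the top layer radiates at T_e = 192.3 K.
Surface: T_s = (3)^¼·T_e = 253.1 K.
Warming: T_s − T_e = 60.78 K.

61 K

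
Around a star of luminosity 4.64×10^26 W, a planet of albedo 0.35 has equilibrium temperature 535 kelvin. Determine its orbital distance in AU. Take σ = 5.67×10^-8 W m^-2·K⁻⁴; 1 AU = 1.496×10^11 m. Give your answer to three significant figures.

Energy balance gives S = 4σT⁴/(1−α) = 28590 W m^-2.
Then d = [L/(4πS)]^(1/2) = 3.594×10^10 m, i.e. 0.2402 AU.

0.240 AU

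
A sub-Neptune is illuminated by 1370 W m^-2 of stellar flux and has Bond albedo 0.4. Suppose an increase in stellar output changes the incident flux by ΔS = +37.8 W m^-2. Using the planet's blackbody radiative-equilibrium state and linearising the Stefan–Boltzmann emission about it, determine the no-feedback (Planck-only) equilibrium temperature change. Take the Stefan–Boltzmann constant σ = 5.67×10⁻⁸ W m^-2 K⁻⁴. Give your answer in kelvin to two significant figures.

1.7 K

Unperturbed T_e = [1370·(1−0.4)/(4σ)]^¼ = 245.4 K.
Only a fraction (1−α) is absorbed and it's spread over 4πR², so ΔF = (1−α)ΔS/4 = 5.670 W m^-2.
The Planck feedback parameter is 4σT_e³ = 3.350 W m^-2/K.
ΔT₀ = ΔF/λ_P = 5.670/3.350 = 1.69 K.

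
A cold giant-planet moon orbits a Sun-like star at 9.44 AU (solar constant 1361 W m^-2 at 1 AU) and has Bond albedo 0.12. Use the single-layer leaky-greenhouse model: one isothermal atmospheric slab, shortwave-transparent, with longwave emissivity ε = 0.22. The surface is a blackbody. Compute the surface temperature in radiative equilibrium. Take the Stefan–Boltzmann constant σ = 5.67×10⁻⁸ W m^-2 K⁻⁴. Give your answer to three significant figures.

90.3 K

By the inverse-square law, S = 1361/9.44² = 15.27 W m^-2.
At the top of the atmosphere, σT_e⁴ = S(1−α)/4 = 3.360 W m^-2, giving T_e = 87.74 K.
The surface balance (absorbed SW + ε·downward IR = σT_s⁴) with T_a⁴ = T_s⁴/2 reduces to T_s = T_e·[2/(2−ε)]^¼ = 90.33 K.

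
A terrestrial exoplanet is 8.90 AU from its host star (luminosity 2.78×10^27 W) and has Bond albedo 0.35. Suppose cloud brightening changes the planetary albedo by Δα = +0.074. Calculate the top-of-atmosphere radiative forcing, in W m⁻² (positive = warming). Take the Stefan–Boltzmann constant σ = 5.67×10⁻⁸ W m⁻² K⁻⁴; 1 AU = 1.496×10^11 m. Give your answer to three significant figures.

Orbital distance: d = 8.90 AU = 1.331×10^12 m.
Flux at the orbit: S = L/(4πd²) = 2.78×10^27/(4π·(1.33×10^12)²) = 124.8 W m⁻².
The change in absorbed flux is Δ[S(1−α)/4] = −SΔα/4 = -2.309 W m⁻².

-2.31 W m⁻²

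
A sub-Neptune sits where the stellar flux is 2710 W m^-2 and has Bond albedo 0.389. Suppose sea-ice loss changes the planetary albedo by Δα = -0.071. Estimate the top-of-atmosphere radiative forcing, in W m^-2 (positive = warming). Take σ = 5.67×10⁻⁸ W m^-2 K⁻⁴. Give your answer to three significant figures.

48.1 W m^-2

TOA radiative forcing: ΔF = −S·Δα/4 = −2710·(-0.071)/4 = 48.10 W m^-2.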